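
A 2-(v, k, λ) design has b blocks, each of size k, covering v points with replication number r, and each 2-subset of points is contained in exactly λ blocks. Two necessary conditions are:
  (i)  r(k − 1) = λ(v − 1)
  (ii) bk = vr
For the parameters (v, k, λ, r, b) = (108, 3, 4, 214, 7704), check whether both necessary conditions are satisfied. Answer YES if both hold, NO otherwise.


Condition (i): r(k − 1) = 214·2 = 428; λ(v − 1) = 4·107 = 428. Match? YES.
Condition (ii): bk = 7704·3 = 23112; vr = 108·214 = 23112. Match? YES.
Both conditions hold? YES.

YES


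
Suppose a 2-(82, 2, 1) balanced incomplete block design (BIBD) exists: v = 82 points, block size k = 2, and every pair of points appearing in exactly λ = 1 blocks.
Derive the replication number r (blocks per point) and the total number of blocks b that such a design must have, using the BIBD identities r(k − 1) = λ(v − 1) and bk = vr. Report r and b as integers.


Any 2-(v, k, λ) BIBD satisfies two necessary conditions:
  (i)  Each point sits in r blocks, and counting incidences through any fixed point gives r(k − 1) = λ(v − 1), so r = λ(v − 1)/(k − 1).
  (ii) Total incidences bk = vr, so b = vr/k.
Step 1: r = λ(v − 1)/(k − 1) = 1·(82 − 1)/(2 − 1) = 1·81/1 = 81/1 = 81.
Step 2: b = vr/k = 82·81/2 = 6642/2 = 3321.
Check integrality: r = 81 ∈ Z ✓, b = 3321 ∈ Z ✓.
(These identities are necessary conditions: they determine r and b for any design with these parameters, but do not by themselves prove that one exists.)

r = 81, b = 3321.


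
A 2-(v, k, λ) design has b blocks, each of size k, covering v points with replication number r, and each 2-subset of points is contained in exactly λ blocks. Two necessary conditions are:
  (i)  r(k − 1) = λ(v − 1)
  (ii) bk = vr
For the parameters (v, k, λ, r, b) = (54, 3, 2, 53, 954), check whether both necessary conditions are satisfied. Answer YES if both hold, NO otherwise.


Condition (i): r(k − 1) = 53·2 = 106; λ(v − 1) = 2·53 = 106. Match? YES.
Condition (ii): bk = 954·3 = 2862; vr = 54·53 = 2862. Match? YES.
Both conditions hold? YES.

YES


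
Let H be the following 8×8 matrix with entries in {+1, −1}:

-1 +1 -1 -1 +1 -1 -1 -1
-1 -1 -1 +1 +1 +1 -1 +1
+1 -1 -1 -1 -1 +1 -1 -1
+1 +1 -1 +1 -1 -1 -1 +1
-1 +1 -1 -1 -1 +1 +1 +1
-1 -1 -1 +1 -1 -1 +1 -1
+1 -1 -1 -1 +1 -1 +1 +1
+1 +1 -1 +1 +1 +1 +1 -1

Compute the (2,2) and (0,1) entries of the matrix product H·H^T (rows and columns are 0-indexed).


Row 0 of H: [-1, 1, -1, -1, 1, -1, -1, -1].
Row 1 of H: [-1, -1, -1, 1, 1, 1, -1, 1].
Row 2 of H: [1, -1, -1, -1, -1, 1, -1, -1].
(H·H^T)[2][2] = Σ_j H[2][j]·H[2][j] = (1)² + (-1)² + (-1)² + (-1)² + (-1)² + (1)² + (-1)² + (-1)² = 1 + 1 + 1 + 1 + 1 + 1 + 1 + 1 = 8.
(H·H^T)[0][1] = Σ_j H[0][j]·H[1][j] = (-1)·(-1) + (1)·(-1) + (-1)·(-1) + (-1)·(1) + (1)·(1) + (-1)·(1) + (-1)·(-1) + (-1)·(1) = 1 + -1 + 1 + -1 + 1 + -1 + 1 + -1 = 0.
So rows 0 and 1 are orthogonal; the diagonal entry equals n = 8.

(2,2) entry = 8; (0,1) entry = 0.


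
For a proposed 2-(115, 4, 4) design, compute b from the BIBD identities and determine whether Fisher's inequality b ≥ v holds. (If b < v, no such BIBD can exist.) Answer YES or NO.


r = λ(v − 1)/(k − 1) = 4·114/3 = 152.
b = vr/k = 115·152/4 = 4370.
Fisher's inequality: b ≥ v ⇔ 4370 ≥ 115? YES.

YES


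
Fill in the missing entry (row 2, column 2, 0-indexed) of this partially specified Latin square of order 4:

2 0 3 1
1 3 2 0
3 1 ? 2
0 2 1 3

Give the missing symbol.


Row 2 contains symbols [1, 2, 3] — missing [0].
Column 2 contains symbols [1, 2, 3] — missing [0].
The missing symbol must appear in both missing sets; intersection = [0].
Therefore the hidden value is 0.

Missing value = 0.


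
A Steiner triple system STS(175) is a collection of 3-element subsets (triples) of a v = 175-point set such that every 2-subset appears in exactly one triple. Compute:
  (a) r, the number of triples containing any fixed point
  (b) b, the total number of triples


An STS(v) is a 2-(v, 3, 1) BIBD: block size k = 3, λ = 1.
Replication: r(k − 1) = λ(v − 1) ⇒ r·2 = 175 − 1 = 174 ⇒ r = 87.
Block count: bk = vr ⇒ b·3 = 175·87 = 15225 ⇒ b = 5075.
(Check via b = v(v − 1)/6 = 175·174/6 = 30450/6 = 5075.)

r = 87, b = 5075.


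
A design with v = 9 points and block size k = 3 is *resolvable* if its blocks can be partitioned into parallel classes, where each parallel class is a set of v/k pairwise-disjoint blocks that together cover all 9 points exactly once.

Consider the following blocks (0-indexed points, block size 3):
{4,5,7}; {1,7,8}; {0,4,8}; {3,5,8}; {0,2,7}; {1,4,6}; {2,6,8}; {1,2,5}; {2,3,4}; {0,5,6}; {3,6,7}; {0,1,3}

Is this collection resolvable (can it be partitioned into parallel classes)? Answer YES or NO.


v = 9, block size k = 3, number of blocks = 12.
For resolvability, blocks must partition into parallel classes of size v/k = 3.
Total blocks must therefore be a multiple of 3: 12 = 3·4 + 0 ⇒ divisible ✓.
Greedy packing gives 4 candidate class(es). Each should be a full parallel class (size 3, covers all 9 points).
  Class 1 (3 blocks): {4,5,7}; {2,6,8}; {0,1,3}. Points covered: [0, 1, 2, 3, 4, 5, 6, 7, 8].
  Class 2 (3 blocks): {1,7,8}; {2,3,4}; {0,5,6}. Points covered: [0, 1, 2, 3, 4, 5, 6, 7, 8].
  Class 3 (3 blocks): {0,4,8}; {1,2,5}; {3,6,7}. Points covered: [0, 1, 2, 3, 4, 5, 6, 7, 8].
  Class 4 (3 blocks): {3,5,8}; {0,2,7}; {1,4,6}. Points covered: [0, 1, 2, 3, 4, 5, 6, 7, 8].
All classes full (size 3)? YES. All classes cover every point? YES.
Resolvable? YES.

YES


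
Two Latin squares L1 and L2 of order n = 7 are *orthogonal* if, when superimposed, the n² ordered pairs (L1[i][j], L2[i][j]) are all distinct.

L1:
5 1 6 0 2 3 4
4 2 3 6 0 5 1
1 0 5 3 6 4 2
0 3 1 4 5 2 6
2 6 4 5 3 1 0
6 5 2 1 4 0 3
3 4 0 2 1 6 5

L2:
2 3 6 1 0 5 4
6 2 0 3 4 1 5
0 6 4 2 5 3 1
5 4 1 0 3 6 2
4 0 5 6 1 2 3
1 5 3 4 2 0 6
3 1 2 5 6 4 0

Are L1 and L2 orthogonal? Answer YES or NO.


Form the n² = 49 superimposed pairs (L1[i][j], L2[i][j]), row by row (rows and columns indexed from 0):
row 0: (5,2) (1,3) (6,6) (0,1) (2,0) (3,5) (4,4)
row 1: (4,6) (2,2) (3,0) (6,3) (0,4) (5,1) (1,5)
row 2: (1,0) (0,6) (5,4) (3,2) (6,5) (4,3) (2,1)
row 3: (0,5) (3,4) (1,1) (4,0) (5,3) (2,6) (6,2)
row 4: (2,4) (6,0) (4,5) (5,6) (3,1) (1,2) (0,3)
row 5: (6,1) (5,5) (2,3) (1,4) (4,2) (0,0) (3,6)
row 6: (3,3) (4,1) (0,2) (2,5) (1,6) (6,4) (5,0)
Orthogonality requires all 49 pairs distinct.
Check by first coordinate: for each symbol s of L1, list the L2 entries in the n cells where L1 = s; they must all differ.
  L1 = 0: L2 entries (in reading order) 1, 4, 6, 5, 3, 0, 2 — all 7 distinct ✓
  L1 = 1: L2 entries (in reading order) 3, 5, 0, 1, 2, 4, 6 — all 7 distinct ✓
  L1 = 2: L2 entries (in reading order) 0, 2, 1, 6, 4, 3, 5 — all 7 distinct ✓
  L1 = 3: L2 entries (in reading order) 5, 0, 2, 4, 1, 6, 3 — all 7 distinct ✓
  L1 = 4: L2 entries (in reading order) 4, 6, 3, 0, 5, 2, 1 — all 7 distinct ✓
  L1 = 5: L2 entries (in reading order) 2, 1, 4, 3, 6, 5, 0 — all 7 distinct ✓
  L1 = 6: L2 entries (in reading order) 6, 3, 5, 2, 0, 1, 4 — all 7 distinct ✓
Every symbol of L1 meets every symbol of L2 exactly once, so all 49 pairs are distinct (49 of 49).
Conclusion: YES.

YES


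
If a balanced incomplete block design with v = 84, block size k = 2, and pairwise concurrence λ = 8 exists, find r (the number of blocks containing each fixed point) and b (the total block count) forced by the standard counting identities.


Any 2-(v, k, λ) BIBD satisfies two necessary conditions:
  (i)  Each point sits in r blocks, and counting incidences through any fixed point gives r(k − 1) = λ(v − 1), so r = λ(v − 1)/(k − 1).
  (ii) Total incidences bk = vr, so b = vr/k.
Step 1: r = λ(v − 1)/(k − 1) = 8·(84 − 1)/(2 − 1) = 8·83/1 = 664/1 = 664.
Step 2: b = vr/k = 84·664/2 = 55776/2 = 27888.
Check integrality: r = 664 ∈ Z ✓, b = 27888 ∈ Z ✓.
(These identities are necessary conditions: they determine r and b for any design with these parameters, but do not by themselves prove that one exists.)

r = 664, b = 27888.


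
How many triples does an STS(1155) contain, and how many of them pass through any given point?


An STS(v) is a 2-(v, 3, 1) BIBD: block size k = 3, λ = 1.
Replication: r(k − 1) = λ(v − 1) ⇒ r·2 = 1155 − 1 = 1154 ⇒ r = 577.
Block count: bk = vr ⇒ b·3 = 1155·577 = 666435 ⇒ b = 222145.

r = 577, b = 222145.


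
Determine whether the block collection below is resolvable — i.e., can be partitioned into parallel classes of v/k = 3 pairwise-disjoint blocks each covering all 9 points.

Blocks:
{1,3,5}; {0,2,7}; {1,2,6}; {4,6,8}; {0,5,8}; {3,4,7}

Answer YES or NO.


v = 9, block size k = 3, number of blocks = 6.
For resolvability, blocks must partition into parallel classes of size v/k = 3.
Total blocks must therefore be a multiple of 3: 6 = 3·2 + 0 ⇒ divisible ✓.
Greedy packing gives 2 candidate class(es). Each should be a full parallel class (size 3, covers all 9 points).
  Class 1 (3 blocks): {1,3,5}; {0,2,7}; {4,6,8}. Points covered: [0, 1, 2, 3, 4, 5, 6, 7, 8].
  Class 2 (3 blocks): {1,2,6}; {0,5,8}; {3,4,7}. Points covered: [0, 1, 2, 3, 4, 5, 6, 7, 8].
All classes full (size 3)? YES. All classes cover every point? YES.
Resolvable? YES.

YES


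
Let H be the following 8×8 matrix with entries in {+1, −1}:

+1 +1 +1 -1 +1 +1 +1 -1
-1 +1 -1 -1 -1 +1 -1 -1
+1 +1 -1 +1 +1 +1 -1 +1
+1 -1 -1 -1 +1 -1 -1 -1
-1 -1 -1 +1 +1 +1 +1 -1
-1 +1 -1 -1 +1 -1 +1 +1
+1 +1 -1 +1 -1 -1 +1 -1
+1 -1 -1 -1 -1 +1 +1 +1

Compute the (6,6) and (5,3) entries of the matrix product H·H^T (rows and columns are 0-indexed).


Row 3 of H: [1, -1, -1, -1, 1, -1, -1, -1].
Row 5 of H: [-1, 1, -1, -1, 1, -1, 1, 1].
Row 6 of H: [1, 1, -1, 1, -1, -1, 1, -1].
(H·H^T)[6][6] = Σ_j H[6][j]·H[6][j] = (1)² + (1)² + (-1)² + (1)² + (-1)² + (-1)² + (1)² + (-1)² = 1 + 1 + 1 + 1 + 1 + 1 + 1 + 1 = 8.
(H·H^T)[5][3] = Σ_j H[5][j]·H[3][j] = (-1)·(1) + (1)·(-1) + (-1)·(-1) + (-1)·(-1) + (1)·(1) + (-1)·(-1) + (1)·(-1) + (1)·(-1) = -1 + -1 + 1 + 1 + 1 + 1 + -1 + -1 = 0.
So rows 5 and 3 are orthogonal; the diagonal entry equals n = 8.

(6,6) entry = 8; (5,3) entry = 0.


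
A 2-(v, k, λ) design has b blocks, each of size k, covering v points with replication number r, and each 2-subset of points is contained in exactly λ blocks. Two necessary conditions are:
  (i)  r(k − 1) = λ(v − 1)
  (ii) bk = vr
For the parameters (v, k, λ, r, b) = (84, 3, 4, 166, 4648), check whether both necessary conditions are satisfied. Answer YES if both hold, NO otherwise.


Condition (i): r(k − 1) = 166·2 = 332; λ(v − 1) = 4·83 = 332. Match? YES.
Condition (ii): bk = 4648·3 = 13944; vr = 84·166 = 13944. Match? YES.
Both conditions hold? YES.

YES


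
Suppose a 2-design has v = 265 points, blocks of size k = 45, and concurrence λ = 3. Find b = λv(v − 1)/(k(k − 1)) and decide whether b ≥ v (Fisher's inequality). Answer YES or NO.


r = λ(v − 1)/(k − 1) = 3·264/44 = 18.
b = vr/k = 265·18/45 = 106.
Fisher's inequality: b ≥ v ⇔ 106 ≥ 265? NO.

NO


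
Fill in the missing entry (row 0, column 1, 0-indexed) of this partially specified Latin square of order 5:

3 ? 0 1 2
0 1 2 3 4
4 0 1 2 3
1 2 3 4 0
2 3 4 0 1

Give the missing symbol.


Row 0 contains symbols [0, 1, 2, 3] — missing [4].
Column 1 contains symbols [0, 1, 2, 3] — missing [4].
The missing symbol must appear in both missing sets; intersection = [4].
Therefore the hidden value is 4.

Missing value = 4.


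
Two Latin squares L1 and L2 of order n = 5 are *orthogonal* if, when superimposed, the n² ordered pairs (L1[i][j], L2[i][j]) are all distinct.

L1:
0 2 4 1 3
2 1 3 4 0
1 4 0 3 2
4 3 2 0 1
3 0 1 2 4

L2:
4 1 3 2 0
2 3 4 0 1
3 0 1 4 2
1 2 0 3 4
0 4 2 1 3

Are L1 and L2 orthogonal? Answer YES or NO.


Form the n² = 25 superimposed pairs (L1[i][j], L2[i][j]), row by row (rows and columns indexed from 0):
row 0: (0,4) (2,1) (4,3) (1,2) (3,0)
row 1: (2,2) (1,3) (3,4) (4,0) (0,1)
row 2: (1,3) (4,0) (0,1) (3,4) (2,2)
row 3: (4,1) (3,2) (2,0) (0,3) (1,4)
row 4: (3,0) (0,4) (1,2) (2,1) (4,3)
Orthogonality requires all 25 pairs distinct.
But the pair (1,3) repeats: cell (1,1) has L1 = 1, L2 = 3, and cell (2,0) has L1 = 1, L2 = 3.
A repeated pair means some other pair never occurs (only 15 distinct pairs out of 25), so the squares are not orthogonal.
Conclusion: NO.

NO


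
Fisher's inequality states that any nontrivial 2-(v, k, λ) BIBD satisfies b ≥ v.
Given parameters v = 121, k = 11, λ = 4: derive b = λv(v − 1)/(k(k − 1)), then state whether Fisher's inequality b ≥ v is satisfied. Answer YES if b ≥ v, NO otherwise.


b = λv(v − 1)/(k(k − 1)) = 4·121·120/(11·10) = 58080/110 = 528.
Compare with v = 121: b ≥ v, so Fisher's inequality holds.

YES


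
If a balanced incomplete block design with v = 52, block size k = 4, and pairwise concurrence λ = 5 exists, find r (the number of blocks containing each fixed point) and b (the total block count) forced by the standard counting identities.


Any 2-(v, k, λ) BIBD satisfies two necessary conditions:
  (i)  Each point sits in r blocks, and counting incidences through any fixed point gives r(k − 1) = λ(v − 1), so r = λ(v − 1)/(k − 1).
  (ii) Total incidences bk = vr, so b = vr/k.
Step 1: r = λ(v − 1)/(k − 1) = 5·(52 − 1)/(4 − 1) = 5·51/3 = 255/3 = 85.
Step 2: b = vr/k = 52·85/4 = 4420/4 = 1105.
Check integrality: r = 85 ∈ Z ✓, b = 1105 ∈ Z ✓.
(These identities are necessary conditions: they determine r and b for any design with these parameters, but do not by themselves prove that one exists.)

r = 85, b = 1105.


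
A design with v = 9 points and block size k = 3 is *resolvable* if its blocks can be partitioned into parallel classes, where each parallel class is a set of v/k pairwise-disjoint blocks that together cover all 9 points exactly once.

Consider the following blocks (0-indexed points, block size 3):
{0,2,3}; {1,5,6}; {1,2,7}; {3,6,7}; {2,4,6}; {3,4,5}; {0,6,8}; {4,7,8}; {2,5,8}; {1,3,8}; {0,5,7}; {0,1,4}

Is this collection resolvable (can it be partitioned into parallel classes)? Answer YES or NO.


v = 9, block size k = 3, number of blocks = 12.
For resolvability, blocks must partition into parallel classes of size v/k = 3.
Total blocks must therefore be a multiple of 3: 12 = 3·4 + 0 ⇒ divisible ✓.
Greedy packing gives 4 candidate class(es). Each should be a full parallel class (size 3, covers all 9 points).
  Class 1 (3 blocks): {0,2,3}; {1,5,6}; {4,7,8}. Points covered: [0, 1, 2, 3, 4, 5, 6, 7, 8].
  Class 2 (3 blocks): {1,2,7}; {3,4,5}; {0,6,8}. Points covered: [0, 1, 2, 3, 4, 5, 6, 7, 8].
  Class 3 (3 blocks): {3,6,7}; {2,5,8}; {0,1,4}. Points covered: [0, 1, 2, 3, 4, 5, 6, 7, 8].
  Class 4 (3 blocks): {2,4,6}; {1,3,8}; {0,5,7}. Points covered: [0, 1, 2, 3, 4, 5, 6, 7, 8].
All classes full (size 3)? YES. All classes cover every point? YES.
Resolvable? YES.

YES


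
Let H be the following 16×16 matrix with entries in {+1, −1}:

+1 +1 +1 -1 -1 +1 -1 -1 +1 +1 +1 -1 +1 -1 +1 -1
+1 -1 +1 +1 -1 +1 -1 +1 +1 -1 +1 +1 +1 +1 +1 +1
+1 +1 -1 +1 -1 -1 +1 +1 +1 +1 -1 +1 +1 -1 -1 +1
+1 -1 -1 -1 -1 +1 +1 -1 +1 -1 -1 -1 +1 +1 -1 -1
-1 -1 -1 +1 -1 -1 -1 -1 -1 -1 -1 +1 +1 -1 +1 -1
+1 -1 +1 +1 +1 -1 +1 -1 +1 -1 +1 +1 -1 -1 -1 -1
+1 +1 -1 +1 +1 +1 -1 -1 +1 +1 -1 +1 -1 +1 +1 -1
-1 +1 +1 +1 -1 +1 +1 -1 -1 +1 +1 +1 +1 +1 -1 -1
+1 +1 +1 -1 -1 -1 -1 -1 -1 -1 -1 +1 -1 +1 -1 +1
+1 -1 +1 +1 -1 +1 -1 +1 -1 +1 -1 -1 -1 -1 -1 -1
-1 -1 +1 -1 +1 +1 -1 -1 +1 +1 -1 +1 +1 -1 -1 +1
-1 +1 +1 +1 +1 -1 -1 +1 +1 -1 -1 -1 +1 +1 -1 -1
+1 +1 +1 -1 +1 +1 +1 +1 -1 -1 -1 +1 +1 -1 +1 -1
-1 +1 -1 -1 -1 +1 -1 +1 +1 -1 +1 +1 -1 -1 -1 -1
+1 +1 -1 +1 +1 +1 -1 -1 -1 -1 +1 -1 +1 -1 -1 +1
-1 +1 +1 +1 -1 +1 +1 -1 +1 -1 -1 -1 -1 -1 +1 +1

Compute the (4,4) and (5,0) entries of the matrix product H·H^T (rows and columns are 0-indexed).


Row 0 of H: [1, 1, 1, -1, -1, 1, -1, -1, 1, 1, 1, -1, 1, -1, 1, -1].
Row 4 of H: [-1, -1, -1, 1, -1, -1, -1, -1, -1, -1, -1, 1, 1, -1, 1, -1].
Row 5 of H: [1, -1, 1, 1, 1, -1, 1, -1, 1, -1, 1, 1, -1, -1, -1, -1].
(H·H^T)[4][4] = Σ_j H[4][j]·H[4][j] = (-1)² + (-1)² + (-1)² + (1)² + (-1)² + (-1)² + (-1)² + (-1)² + (-1)² + (-1)² + (-1)² + (1)² + (1)² + (-1)² + (1)² + (-1)² = 1 + 1 + 1 + 1 + 1 + 1 + 1 + 1 + 1 + 1 + 1 + 1 + 1 + 1 + 1 + 1 = 16.
(H·H^T)[5][0] = Σ_j H[5][j]·H[0][j] = (1)·(1) + (-1)·(1) + (1)·(1) + (1)·(-1) + (1)·(-1) + (-1)·(1) + (1)·(-1) + (-1)·(-1) + (1)·(1) + (-1)·(1) + (1)·(1) + (1)·(-1) + (-1)·(1) + (-1)·(-1) + (-1)·(1) + (-1)·(-1) = 1 + -1 + 1 + -1 + -1 + -1 + -1 + 1 + 1 + -1 + 1 + -1 + -1 + 1 + -1 + 1 = -2.
Rows 5 and 0 are not orthogonal (dot product = -2 ≠ 0), so H is not a Hadamard matrix.

(4,4) entry = 16; (5,0) entry = -2.


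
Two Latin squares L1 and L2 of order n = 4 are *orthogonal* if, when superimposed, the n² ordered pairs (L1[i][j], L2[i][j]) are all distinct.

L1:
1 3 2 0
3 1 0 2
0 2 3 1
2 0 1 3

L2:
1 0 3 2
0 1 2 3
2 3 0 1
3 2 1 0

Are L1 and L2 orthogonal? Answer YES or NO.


Form the n² = 16 superimposed pairs (L1[i][j], L2[i][j]), row by row (rows and columns indexed from 0):
row 0: (1,1) (3,0) (2,3) (0,2)
row 1: (3,0) (1,1) (0,2) (2,3)
row 2: (0,2) (2,3) (3,0) (1,1)
row 3: (2,3) (0,2) (1,1) (3,0)
Orthogonality requires all 16 pairs distinct.
But the pair (3,0) repeats: cell (0,1) has L1 = 3, L2 = 0, and cell (1,0) has L1 = 3, L2 = 0.
A repeated pair means some other pair never occurs (only 4 distinct pairs out of 16), so the squares are not orthogonal.
Conclusion: NO.

NO


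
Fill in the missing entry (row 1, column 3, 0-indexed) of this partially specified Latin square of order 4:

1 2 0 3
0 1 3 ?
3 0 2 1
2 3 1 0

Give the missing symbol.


Row 1 contains symbols [0, 1, 3] — missing [2].
Column 3 contains symbols [0, 1, 3] — missing [2].
The missing symbol must appear in both missing sets; intersection = [2].
Therefore the hidden value is 2.

Missing value = 2.


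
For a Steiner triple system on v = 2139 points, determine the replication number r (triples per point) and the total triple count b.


An STS(v) is a 2-(v, 3, 1) BIBD: block size k = 3, λ = 1.
Replication: r(k − 1) = λ(v − 1) ⇒ r·2 = 2139 − 1 = 2138 ⇒ r = 1069.
Block count: b = v(v − 1)/6 = 2139·2138/6 = 4573182/6 = 762197.

r = 1069, b = 762197.


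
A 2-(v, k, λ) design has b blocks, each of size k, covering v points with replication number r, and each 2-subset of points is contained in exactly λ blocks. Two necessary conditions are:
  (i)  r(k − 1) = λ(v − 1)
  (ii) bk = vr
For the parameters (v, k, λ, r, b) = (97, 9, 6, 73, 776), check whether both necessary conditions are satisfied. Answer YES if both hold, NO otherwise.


Condition (i): r(k − 1) = 73·8 = 584; λ(v − 1) = 6·96 = 576. Match? NO.
Condition (ii): bk = 776·9 = 6984; vr = 97·73 = 7081. Match? NO.
Both conditions hold? NO.

NO


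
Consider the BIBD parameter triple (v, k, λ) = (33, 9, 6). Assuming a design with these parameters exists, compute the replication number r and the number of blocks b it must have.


Any 2-(v, k, λ) BIBD satisfies two necessary conditions:
  (i)  Each point sits in r blocks, and counting incidences through any fixed point gives r(k − 1) = λ(v − 1), so r = λ(v − 1)/(k − 1).
  (ii) Total incidences bk = vr, so b = vr/k.
Step 1: r = λ(v − 1)/(k − 1) = 6·(33 − 1)/(9 − 1) = 6·32/8 = 192/8 = 24.
Step 2: b = vr/k = 33·24/9 = 792/9 = 88.
Check integrality: r = 24 ∈ Z ✓, b = 88 ∈ Z ✓.
(These identities are necessary conditions: they determine r and b for any design with these parameters, but do not by themselves prove that one exists.)

r = 24, b = 88.


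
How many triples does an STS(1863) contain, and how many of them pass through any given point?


An STS(v) is a 2-(v, 3, 1) BIBD: block size k = 3, λ = 1.
Replication: r(k − 1) = λ(v − 1) ⇒ r·2 = 1863 − 1 = 1862 ⇒ r = 931.
Block count: bk = vr ⇒ b·3 = 1863·931 = 1734453 ⇒ b = 578151.

r = 931, b = 578151.


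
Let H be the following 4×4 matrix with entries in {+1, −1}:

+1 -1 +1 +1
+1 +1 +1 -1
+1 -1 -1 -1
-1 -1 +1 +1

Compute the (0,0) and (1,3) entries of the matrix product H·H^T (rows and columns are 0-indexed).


Row 0 of H: [1, -1, 1, 1].
Row 1 of H: [1, 1, 1, -1].
Row 3 of H: [-1, -1, 1, 1].
(H·H^T)[0][0] = Σ_j H[0][j]·H[0][j] = (1)² + (-1)² + (1)² + (1)² = 1 + 1 + 1 + 1 = 4.
(H·H^T)[1][3] = Σ_j H[1][j]·H[3][j] = (1)·(-1) + (1)·(-1) + (1)·(1) + (-1)·(1) = -1 + -1 + 1 + -1 = -2.
Rows 1 and 3 are not orthogonal (dot product = -2 ≠ 0), so H is not a Hadamard matrix.

(0,0) entry = 4; (1,3) entry = -2.


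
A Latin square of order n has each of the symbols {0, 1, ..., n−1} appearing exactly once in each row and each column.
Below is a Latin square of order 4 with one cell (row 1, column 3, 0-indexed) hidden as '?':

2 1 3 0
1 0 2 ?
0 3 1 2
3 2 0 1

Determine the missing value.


Row 1 contains symbols [0, 1, 2] — missing [3].
Column 3 contains symbols [0, 1, 2] — missing [3].
The missing symbol must appear in both missing sets; intersection = [3].
Therefore the hidden value is 3.

Missing value = 3.


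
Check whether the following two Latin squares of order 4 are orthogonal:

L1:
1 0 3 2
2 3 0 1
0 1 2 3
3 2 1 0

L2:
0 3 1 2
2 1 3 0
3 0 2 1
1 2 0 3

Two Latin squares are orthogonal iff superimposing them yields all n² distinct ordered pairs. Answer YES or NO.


Form the n² = 16 superimposed pairs (L1[i][j], L2[i][j]), row by row (rows and columns indexed from 0):
row 0: (1,0) (0,3) (3,1) (2,2)
row 1: (2,2) (3,1) (0,3) (1,0)
row 2: (0,3) (1,0) (2,2) (3,1)
row 3: (3,1) (2,2) (1,0) (0,3)
Orthogonality requires all 16 pairs distinct.
But the pair (2,2) repeats: cell (0,3) has L1 = 2, L2 = 2, and cell (1,0) has L1 = 2, L2 = 2.
A repeated pair means some other pair never occurs (only 4 distinct pairs out of 16), so the squares are not orthogonal.
Conclusion: NO.

NO


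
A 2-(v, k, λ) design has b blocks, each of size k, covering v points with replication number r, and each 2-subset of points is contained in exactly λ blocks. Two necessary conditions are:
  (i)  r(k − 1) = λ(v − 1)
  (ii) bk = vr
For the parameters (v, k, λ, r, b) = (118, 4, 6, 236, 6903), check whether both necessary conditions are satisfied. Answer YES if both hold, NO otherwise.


Condition (i): r(k − 1) = 236·3 = 708; λ(v − 1) = 6·117 = 702. Match? NO.
Condition (ii): bk = 6903·4 = 27612; vr = 118·236 = 27848. Match? NO.
Both conditions hold? NO.

NO


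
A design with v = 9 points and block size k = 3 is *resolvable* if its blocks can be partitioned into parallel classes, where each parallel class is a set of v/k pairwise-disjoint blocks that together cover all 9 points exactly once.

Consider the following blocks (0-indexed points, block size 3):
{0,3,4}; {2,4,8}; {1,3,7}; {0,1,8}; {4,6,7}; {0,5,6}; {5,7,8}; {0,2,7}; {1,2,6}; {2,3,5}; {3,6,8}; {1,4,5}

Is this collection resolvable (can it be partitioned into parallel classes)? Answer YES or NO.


v = 9, block size k = 3, number of blocks = 12.
For resolvability, blocks must partition into parallel classes of size v/k = 3.
Total blocks must therefore be a multiple of 3: 12 = 3·4 + 0 ⇒ divisible ✓.
Greedy packing gives 4 candidate class(es). Each should be a full parallel class (size 3, covers all 9 points).
  Class 1 (3 blocks): {0,3,4}; {5,7,8}; {1,2,6}. Points covered: [0, 1, 2, 3, 4, 5, 6, 7, 8].
  Class 2 (3 blocks): {2,4,8}; {1,3,7}; {0,5,6}. Points covered: [0, 1, 2, 3, 4, 5, 6, 7, 8].
  Class 3 (3 blocks): {0,1,8}; {4,6,7}; {2,3,5}. Points covered: [0, 1, 2, 3, 4, 5, 6, 7, 8].
  Class 4 (3 blocks): {0,2,7}; {3,6,8}; {1,4,5}. Points covered: [0, 1, 2, 3, 4, 5, 6, 7, 8].
All classes full (size 3)? YES. All classes cover every point? YES.
Resolvable? YES.

YES


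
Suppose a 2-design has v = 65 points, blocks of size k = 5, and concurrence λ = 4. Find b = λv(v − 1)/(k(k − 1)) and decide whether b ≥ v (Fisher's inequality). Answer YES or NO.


r = λ(v − 1)/(k − 1) = 4·64/4 = 64.
b = vr/k = 65·64/5 = 832.
Fisher's inequality: b ≥ v ⇔ 832 ≥ 65? YES.

YES


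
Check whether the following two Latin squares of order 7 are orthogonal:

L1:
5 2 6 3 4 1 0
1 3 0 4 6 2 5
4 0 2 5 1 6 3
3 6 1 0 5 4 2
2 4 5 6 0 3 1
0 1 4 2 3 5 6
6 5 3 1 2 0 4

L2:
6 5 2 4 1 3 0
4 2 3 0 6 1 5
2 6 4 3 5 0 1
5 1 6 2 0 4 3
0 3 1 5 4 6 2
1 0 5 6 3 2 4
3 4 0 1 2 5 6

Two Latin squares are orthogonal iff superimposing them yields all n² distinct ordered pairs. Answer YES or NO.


Form the n² = 49 superimposed pairs (L1[i][j], L2[i][j]), row by row (rows and columns indexed from 0):
row 0: (5,6) (2,5) (6,2) (3,4) (4,1) (1,3) (0,0)
row 1: (1,4) (3,2) (0,3) (4,0) (6,6) (2,1) (5,5)
row 2: (4,2) (0,6) (2,4) (5,3) (1,5) (6,0) (3,1)
row 3: (3,5) (6,1) (1,6) (0,2) (5,0) (4,4) (2,3)
row 4: (2,0) (4,3) (5,1) (6,5) (0,4) (3,6) (1,2)
row 5: (0,1) (1,0) (4,5) (2,6) (3,3) (5,2) (6,4)
row 6: (6,3) (5,4) (3,0) (1,1) (2,2) (0,5) (4,6)
Orthogonality requires all 49 pairs distinct.
Check by first coordinate: for each symbol s of L1, list the L2 entries in the n cells where L1 = s; they must all differ.
  L1 = 0: L2 entries (in reading order) 0, 3, 6, 2, 4, 1, 5 — all 7 distinct ✓
  L1 = 1: L2 entries (in reading order) 3, 4, 5, 6, 2, 0, 1 — all 7 distinct ✓
  L1 = 2: L2 entries (in reading order) 5, 1, 4, 3, 0, 6, 2 — all 7 distinct ✓
  L1 = 3: L2 entries (in reading order) 4, 2, 1, 5, 6, 3, 0 — all 7 distinct ✓
  L1 = 4: L2 entries (in reading order) 1, 0, 2, 4, 3, 5, 6 — all 7 distinct ✓
  L1 = 5: L2 entries (in reading order) 6, 5, 3, 0, 1, 2, 4 — all 7 distinct ✓
  L1 = 6: L2 entries (in reading order) 2, 6, 0, 1, 5, 4, 3 — all 7 distinct ✓
Every symbol of L1 meets every symbol of L2 exactly once, so all 49 pairs are distinct (49 of 49).
Conclusion: YES.

YES


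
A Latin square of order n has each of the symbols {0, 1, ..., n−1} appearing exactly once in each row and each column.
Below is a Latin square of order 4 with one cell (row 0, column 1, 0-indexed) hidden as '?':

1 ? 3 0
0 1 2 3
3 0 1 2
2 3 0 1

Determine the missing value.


Row 0 contains symbols [0, 1, 3] — missing [2].
Column 1 contains symbols [0, 1, 3] — missing [2].
The missing symbol must appear in both missing sets; intersection = [2].
Therefore the hidden value is 2.

Missing value = 2.


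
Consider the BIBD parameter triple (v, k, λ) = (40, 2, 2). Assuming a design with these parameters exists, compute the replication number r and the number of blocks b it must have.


Any 2-(v, k, λ) BIBD satisfies two necessary conditions:
  (i)  Each point sits in r blocks, and counting incidences through any fixed point gives r(k − 1) = λ(v − 1), so r = λ(v − 1)/(k − 1).
  (ii) Total incidences bk = vr, so b = vr/k.
Step 1: r = λ(v − 1)/(k − 1) = 2·(40 − 1)/(2 − 1) = 2·39/1 = 78/1 = 78.
Step 2: b = vr/k = 40·78/2 = 3120/2 = 1560.
Check integrality: r = 78 ∈ Z ✓, b = 1560 ∈ Z ✓.
(These identities are necessary conditions: they determine r and b for any design with these parameters, but do not by themselves prove that one exists.)

r = 78, b = 1560.


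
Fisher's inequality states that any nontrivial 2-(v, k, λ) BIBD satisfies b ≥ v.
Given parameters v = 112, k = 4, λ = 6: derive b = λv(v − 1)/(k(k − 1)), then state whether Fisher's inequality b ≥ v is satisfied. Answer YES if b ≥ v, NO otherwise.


b = λv(v − 1)/(k(k − 1)) = 6·112·111/(4·3) = 74592/12 = 6216.
Compare with v = 112: b ≥ v, so Fisher's inequality holds.

YES


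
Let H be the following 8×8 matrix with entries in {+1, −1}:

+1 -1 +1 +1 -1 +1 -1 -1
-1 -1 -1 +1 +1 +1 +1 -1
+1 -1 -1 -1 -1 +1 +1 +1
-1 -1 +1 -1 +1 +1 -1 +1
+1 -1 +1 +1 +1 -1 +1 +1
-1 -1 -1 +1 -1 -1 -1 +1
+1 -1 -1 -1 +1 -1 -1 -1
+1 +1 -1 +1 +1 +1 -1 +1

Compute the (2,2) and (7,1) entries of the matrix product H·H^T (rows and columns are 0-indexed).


Row 1 of H: [-1, -1, -1, 1, 1, 1, 1, -1].
Row 2 of H: [1, -1, -1, -1, -1, 1, 1, 1].
Row 7 of H: [1, 1, -1, 1, 1, 1, -1, 1].
(H·H^T)[2][2] = Σ_j H[2][j]·H[2][j] = (1)² + (-1)² + (-1)² + (-1)² + (-1)² + (1)² + (1)² + (1)² = 1 + 1 + 1 + 1 + 1 + 1 + 1 + 1 = 8.
(H·H^T)[7][1] = Σ_j H[7][j]·H[1][j] = (1)·(-1) + (1)·(-1) + (-1)·(-1) + (1)·(1) + (1)·(1) + (1)·(1) + (-1)·(1) + (1)·(-1) = -1 + -1 + 1 + 1 + 1 + 1 + -1 + -1 = 0.
So rows 7 and 1 are orthogonal; the diagonal entry equals n = 8.

(2,2) entry = 8; (7,1) entry = 0.


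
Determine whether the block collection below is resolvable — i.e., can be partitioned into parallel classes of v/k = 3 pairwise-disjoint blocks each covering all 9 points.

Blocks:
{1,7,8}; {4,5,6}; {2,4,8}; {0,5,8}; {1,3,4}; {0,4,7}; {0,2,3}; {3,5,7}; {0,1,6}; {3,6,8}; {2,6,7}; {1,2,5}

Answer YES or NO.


v = 9, block size k = 3, number of blocks = 12.
For resolvability, blocks must partition into parallel classes of size v/k = 3.
Total blocks must therefore be a multiple of 3: 12 = 3·4 + 0 ⇒ divisible ✓.
Greedy packing gives 4 candidate class(es). Each should be a full parallel class (size 3, covers all 9 points).
  Class 1 (3 blocks): {1,7,8}; {4,5,6}; {0,2,3}. Points covered: [0, 1, 2, 3, 4, 5, 6, 7, 8].
  Class 2 (3 blocks): {2,4,8}; {3,5,7}; {0,1,6}. Points covered: [0, 1, 2, 3, 4, 5, 6, 7, 8].
  Class 3 (3 blocks): {0,5,8}; {1,3,4}; {2,6,7}. Points covered: [0, 1, 2, 3, 4, 5, 6, 7, 8].
  Class 4 (3 blocks): {0,4,7}; {3,6,8}; {1,2,5}. Points covered: [0, 1, 2, 3, 4, 5, 6, 7, 8].
All classes full (size 3)? YES. All classes cover every point? YES.
Resolvable? YES.

YES


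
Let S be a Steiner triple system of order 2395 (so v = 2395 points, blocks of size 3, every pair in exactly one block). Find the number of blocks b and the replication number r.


An STS(v) is a 2-(v, 3, 1) BIBD: block size k = 3, λ = 1.
Replication: r(k − 1) = λ(v − 1) ⇒ r·2 = 2395 − 1 = 2394 ⇒ r = 1197.
Block count: b = v(v − 1)/6 = 2395·2394/6 = 5733630/6 = 955605.

r = 1197, b = 955605.


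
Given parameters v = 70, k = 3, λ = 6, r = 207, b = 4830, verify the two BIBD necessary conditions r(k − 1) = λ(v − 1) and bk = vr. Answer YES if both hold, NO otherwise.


Condition (i): r(k − 1) = 207·2 = 414; λ(v − 1) = 6·69 = 414. Match? YES.
Condition (ii): bk = 4830·3 = 14490; vr = 70·207 = 14490. Match? YES.
Both conditions hold? YES.

YES


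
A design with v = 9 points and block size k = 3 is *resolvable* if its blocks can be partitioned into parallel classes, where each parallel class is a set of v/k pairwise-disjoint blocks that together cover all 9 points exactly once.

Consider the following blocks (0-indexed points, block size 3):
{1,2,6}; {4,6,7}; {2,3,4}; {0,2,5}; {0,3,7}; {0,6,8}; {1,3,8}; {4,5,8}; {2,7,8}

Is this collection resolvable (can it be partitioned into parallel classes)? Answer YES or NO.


v = 9, block size k = 3, number of blocks = 9.
For resolvability, blocks must partition into parallel classes of size v/k = 3.
Total blocks must therefore be a multiple of 3: 9 = 3·3 + 0 ⇒ divisible ✓.
Consider block {2,3,4}. The only other block(s) in the collection disjoint from it are {0,6,8} — just 1 block(s). Any parallel class containing {2,3,4} would need 2 other blocks each disjoint from it, so no parallel class of size 3 can contain {2,3,4}.
Since every block must belong to some parallel class in a resolution, the collection cannot be partitioned into parallel classes.
Resolvable? NO.

NO


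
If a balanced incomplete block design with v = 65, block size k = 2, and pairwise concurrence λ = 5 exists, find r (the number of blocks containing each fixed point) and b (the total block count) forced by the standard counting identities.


Any 2-(v, k, λ) BIBD satisfies two necessary conditions:
  (i)  Each point sits in r blocks, and counting incidences through any fixed point gives r(k − 1) = λ(v − 1), so r = λ(v − 1)/(k − 1).
  (ii) Total incidences bk = vr, so b = vr/k.
Step 1: r = λ(v − 1)/(k − 1) = 5·(65 − 1)/(2 − 1) = 5·64/1 = 320/1 = 320.
Step 2: b = vr/k = 65·320/2 = 20800/2 = 10400.
Check integrality: r = 320 ∈ Z ✓, b = 10400 ∈ Z ✓.
(These identities are necessary conditions: they determine r and b for any design with these parameters, but do not by themselves prove that one exists.)

r = 320, b = 10400.


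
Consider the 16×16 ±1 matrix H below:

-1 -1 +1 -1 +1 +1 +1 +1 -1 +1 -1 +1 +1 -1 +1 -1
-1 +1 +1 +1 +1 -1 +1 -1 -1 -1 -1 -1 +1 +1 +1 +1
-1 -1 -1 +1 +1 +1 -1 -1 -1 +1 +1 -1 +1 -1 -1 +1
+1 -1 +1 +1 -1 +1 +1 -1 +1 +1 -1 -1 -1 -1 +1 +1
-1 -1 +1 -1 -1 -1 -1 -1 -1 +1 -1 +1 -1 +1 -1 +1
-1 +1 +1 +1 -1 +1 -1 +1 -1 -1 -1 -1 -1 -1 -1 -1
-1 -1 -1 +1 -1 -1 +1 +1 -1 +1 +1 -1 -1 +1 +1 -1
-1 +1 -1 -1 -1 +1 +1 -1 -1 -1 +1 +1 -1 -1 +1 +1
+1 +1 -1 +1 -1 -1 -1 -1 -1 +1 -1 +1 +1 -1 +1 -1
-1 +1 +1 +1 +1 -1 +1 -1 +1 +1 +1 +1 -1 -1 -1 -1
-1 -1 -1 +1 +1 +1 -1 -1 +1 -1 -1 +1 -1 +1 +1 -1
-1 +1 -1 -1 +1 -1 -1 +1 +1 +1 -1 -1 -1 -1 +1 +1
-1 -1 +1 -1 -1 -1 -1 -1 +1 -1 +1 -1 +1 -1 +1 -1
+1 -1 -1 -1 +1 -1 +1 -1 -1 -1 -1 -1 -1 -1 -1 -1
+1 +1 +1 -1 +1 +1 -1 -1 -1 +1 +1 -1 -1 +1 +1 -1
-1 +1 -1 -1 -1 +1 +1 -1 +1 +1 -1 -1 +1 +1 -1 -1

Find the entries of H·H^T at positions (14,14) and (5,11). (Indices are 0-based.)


Row 5 of H: [-1, 1, 1, 1, -1, 1, -1, 1, -1, -1, -1, -1, -1, -1, -1, -1].
Row 11 of H: [-1, 1, -1, -1, 1, -1, -1, 1, 1, 1, -1, -1, -1, -1, 1, 1].
Row 14 of H: [1, 1, 1, -1, 1, 1, -1, -1, -1, 1, 1, -1, -1, 1, 1, -1].
(H·H^T)[14][14] = Σ_j H[14][j]·H[14][j] = (1)² + (1)² + (1)² + (-1)² + (1)² + (1)² + (-1)² + (-1)² + (-1)² + (1)² + (1)² + (-1)² + (-1)² + (1)² + (1)² + (-1)² = 1 + 1 + 1 + 1 + 1 + 1 + 1 + 1 + 1 + 1 + 1 + 1 + 1 + 1 + 1 + 1 = 16.
(H·H^T)[5][11] = Σ_j H[5][j]·H[11][j] = (-1)·(-1) + (1)·(1) + (1)·(-1) + (1)·(-1) + (-1)·(1) + (1)·(-1) + (-1)·(-1) + (1)·(1) + (-1)·(1) + (-1)·(1) + (-1)·(-1) + (-1)·(-1) + (-1)·(-1) + (-1)·(-1) + (-1)·(1) + (-1)·(1) = 1 + 1 + -1 + -1 + -1 + -1 + 1 + 1 + -1 + -1 + 1 + 1 + 1 + 1 + -1 + -1 = 0.
So rows 5 and 11 are orthogonal; the diagonal entry equals n = 16.

(14,14) entry = 16; (5,11) entry = 0.


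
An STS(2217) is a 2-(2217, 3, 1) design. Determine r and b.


An STS(v) is a 2-(v, 3, 1) BIBD: block size k = 3, λ = 1.
Replication: r(k − 1) = λ(v − 1) ⇒ r·2 = 2217 − 1 = 2216 ⇒ r = 1108.
Block count: bk = vr ⇒ b·3 = 2217·1108 = 2456436 ⇒ b = 818812.

r = 1108, b = 818812.


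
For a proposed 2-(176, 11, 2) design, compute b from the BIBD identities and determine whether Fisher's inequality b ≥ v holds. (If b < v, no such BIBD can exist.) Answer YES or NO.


r = λ(v − 1)/(k − 1) = 2·175/10 = 35.
b = vr/k = 176·35/11 = 560.
Fisher's inequality: b ≥ v ⇔ 560 ≥ 176? YES.

YES


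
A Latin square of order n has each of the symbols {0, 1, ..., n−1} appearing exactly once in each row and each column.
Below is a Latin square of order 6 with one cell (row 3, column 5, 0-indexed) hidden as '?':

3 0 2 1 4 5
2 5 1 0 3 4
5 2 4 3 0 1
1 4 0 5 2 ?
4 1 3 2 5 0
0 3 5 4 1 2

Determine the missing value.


Row 3 contains symbols [0, 1, 2, 4, 5] — missing [3].
Column 5 contains symbols [0, 1, 2, 4, 5] — missing [3].
The missing symbol must appear in both missing sets; intersection = [3].
Therefore the hidden value is 3.

Missing value = 3.


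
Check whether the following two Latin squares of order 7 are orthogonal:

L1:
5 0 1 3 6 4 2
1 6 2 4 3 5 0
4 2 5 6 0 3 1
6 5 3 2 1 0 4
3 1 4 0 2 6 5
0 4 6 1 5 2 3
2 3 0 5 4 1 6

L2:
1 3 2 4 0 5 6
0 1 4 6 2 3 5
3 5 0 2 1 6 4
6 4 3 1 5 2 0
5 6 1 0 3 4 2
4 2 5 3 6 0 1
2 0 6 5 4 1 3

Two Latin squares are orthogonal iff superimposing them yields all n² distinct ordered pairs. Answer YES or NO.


Form the n² = 49 superimposed pairs (L1[i][j], L2[i][j]), row by row (rows and columns indexed from 0):
row 0: (5,1) (0,3) (1,2) (3,4) (6,0) (4,5) (2,6)
row 1: (1,0) (6,1) (2,4) (4,6) (3,2) (5,3) (0,5)
row 2: (4,3) (2,5) (5,0) (6,2) (0,1) (3,6) (1,4)
row 3: (6,6) (5,4) (3,3) (2,1) (1,5) (0,2) (4,0)
row 4: (3,5) (1,6) (4,1) (0,0) (2,3) (6,4) (5,2)
row 5: (0,4) (4,2) (6,5) (1,3) (5,6) (2,0) (3,1)
row 6: (2,2) (3,0) (0,6) (5,5) (4,4) (1,1) (6,3)
Orthogonality requires all 49 pairs distinct.
Check by first coordinate: for each symbol s of L1, list the L2 entries in the n cells where L1 = s; they must all differ.
  L1 = 0: L2 entries (in reading order) 3, 5, 1, 2, 0, 4, 6 — all 7 distinct ✓
  L1 = 1: L2 entries (in reading order) 2, 0, 4, 5, 6, 3, 1 — all 7 distinct ✓
  L1 = 2: L2 entries (in reading order) 6, 4, 5, 1, 3, 0, 2 — all 7 distinct ✓
  L1 = 3: L2 entries (in reading order) 4, 2, 6, 3, 5, 1, 0 — all 7 distinct ✓
  L1 = 4: L2 entries (in reading order) 5, 6, 3, 0, 1, 2, 4 — all 7 distinct ✓
  L1 = 5: L2 entries (in reading order) 1, 3, 0, 4, 2, 6, 5 — all 7 distinct ✓
  L1 = 6: L2 entries (in reading order) 0, 1, 2, 6, 4, 5, 3 — all 7 distinct ✓
Every symbol of L1 meets every symbol of L2 exactly once, so all 49 pairs are distinct (49 of 49).
Conclusion: YES.

YES


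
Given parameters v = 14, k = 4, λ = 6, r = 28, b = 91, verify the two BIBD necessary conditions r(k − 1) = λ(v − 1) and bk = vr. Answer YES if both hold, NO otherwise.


Condition (i): r(k − 1) = 28·3 = 84; λ(v − 1) = 6·13 = 78. Match? NO.
Condition (ii): bk = 91·4 = 364; vr = 14·28 = 392. Match? NO.
Both conditions hold? NO.

NO


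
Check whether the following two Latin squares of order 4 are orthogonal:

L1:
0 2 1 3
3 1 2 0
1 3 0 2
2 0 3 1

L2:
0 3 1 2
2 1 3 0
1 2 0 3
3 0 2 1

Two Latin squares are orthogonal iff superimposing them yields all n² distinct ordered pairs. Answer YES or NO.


Form the n² = 16 superimposed pairs (L1[i][j], L2[i][j]), row by row (rows and columns indexed from 0):
row 0: (0,0) (2,3) (1,1) (3,2)
row 1: (3,2) (1,1) (2,3) (0,0)
row 2: (1,1) (3,2) (0,0) (2,3)
row 3: (2,3) (0,0) (3,2) (1,1)
Orthogonality requires all 16 pairs distinct.
But the pair (3,2) repeats: cell (0,3) has L1 = 3, L2 = 2, and cell (1,0) has L1 = 3, L2 = 2.
A repeated pair means some other pair never occurs (only 4 distinct pairs out of 16), so the squares are not orthogonal.
Conclusion: NO.

NO


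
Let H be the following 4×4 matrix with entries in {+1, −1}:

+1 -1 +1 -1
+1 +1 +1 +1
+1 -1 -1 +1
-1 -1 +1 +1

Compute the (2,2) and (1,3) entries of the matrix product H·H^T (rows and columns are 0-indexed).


Row 1 of H: [1, 1, 1, 1].
Row 2 of H: [1, -1, -1, 1].
Row 3 of H: [-1, -1, 1, 1].
(H·H^T)[2][2] = Σ_j H[2][j]·H[2][j] = (1)² + (-1)² + (-1)² + (1)² = 1 + 1 + 1 + 1 = 4.
(H·H^T)[1][3] = Σ_j H[1][j]·H[3][j] = (1)·(-1) + (1)·(-1) + (1)·(1) + (1)·(1) = -1 + -1 + 1 + 1 = 0.
So rows 1 and 3 are orthogonal; the diagonal entry equals n = 4.

(2,2) entry = 4; (1,3) entry = 0.


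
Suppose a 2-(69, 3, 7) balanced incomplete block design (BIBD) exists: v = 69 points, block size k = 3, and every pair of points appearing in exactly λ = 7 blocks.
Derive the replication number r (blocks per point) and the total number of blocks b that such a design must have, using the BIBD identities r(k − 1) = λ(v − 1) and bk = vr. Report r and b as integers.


Any 2-(v, k, λ) BIBD satisfies two necessary conditions:
  (i)  Each point sits in r blocks, and counting incidences through any fixed point gives r(k − 1) = λ(v − 1), so r = λ(v − 1)/(k − 1).
  (ii) Total incidences bk = vr, so b = vr/k.
Step 1: r = λ(v − 1)/(k − 1) = 7·(69 − 1)/(3 − 1) = 7·68/2 = 476/2 = 238.
Step 2: b = vr/k = 69·238/3 = 16422/3 = 5474.
Check integrality: r = 238 ∈ Z ✓, b = 5474 ∈ Z ✓.
(These identities are necessary conditions: they determine r and b for any design with these parameters, but do not by themselves prove that one exists.)

r = 238, b = 5474.


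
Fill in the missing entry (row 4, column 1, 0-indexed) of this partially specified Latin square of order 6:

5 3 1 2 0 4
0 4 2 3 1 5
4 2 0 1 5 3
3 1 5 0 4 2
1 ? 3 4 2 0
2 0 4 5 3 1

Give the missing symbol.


Row 4 contains symbols [0, 1, 2, 3, 4] — missing [5].
Column 1 contains symbols [0, 1, 2, 3, 4] — missing [5].
The missing symbol must appear in both missing sets; intersection = [5].
Therefore the hidden value is 5.

Missing value = 5.
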